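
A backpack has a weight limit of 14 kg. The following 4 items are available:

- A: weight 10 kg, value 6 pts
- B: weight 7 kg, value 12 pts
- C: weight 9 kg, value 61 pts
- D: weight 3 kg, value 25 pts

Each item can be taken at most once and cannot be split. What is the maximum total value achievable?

86 pts

This is a 0/1 knapsack; check combinations near the capacity.
- C+D: weight 9+3=12, value 61+25=86
- C: weight 9, value 61
- B+D: weight 7+3=10, value 12+25=37
Best: 86 pts.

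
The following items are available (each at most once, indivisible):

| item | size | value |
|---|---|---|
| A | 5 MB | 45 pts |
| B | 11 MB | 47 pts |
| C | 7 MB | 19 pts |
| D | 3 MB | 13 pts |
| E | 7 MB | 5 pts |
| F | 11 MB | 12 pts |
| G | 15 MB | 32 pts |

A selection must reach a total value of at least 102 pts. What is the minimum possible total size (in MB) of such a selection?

19

Subsets with value ≥ 102, sorted by total size:
- A+B+D: size 19, value 105
- A+B+C: size 23, value 111
Minimum size: 19 MB.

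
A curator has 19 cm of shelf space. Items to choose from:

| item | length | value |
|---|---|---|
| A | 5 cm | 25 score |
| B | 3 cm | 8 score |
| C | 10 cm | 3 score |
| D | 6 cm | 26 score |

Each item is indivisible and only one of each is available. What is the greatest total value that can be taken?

This is a 0/1 knapsack; check combinations near the capacity.
- A+B+D: length 5+3+6=14, value 25+8+26=59
- A+D: length 5+6=11, value 25+26=51
- B+C+D: length 3+10+6=19, value 8+3+26=37
Best: 59 score.

59 score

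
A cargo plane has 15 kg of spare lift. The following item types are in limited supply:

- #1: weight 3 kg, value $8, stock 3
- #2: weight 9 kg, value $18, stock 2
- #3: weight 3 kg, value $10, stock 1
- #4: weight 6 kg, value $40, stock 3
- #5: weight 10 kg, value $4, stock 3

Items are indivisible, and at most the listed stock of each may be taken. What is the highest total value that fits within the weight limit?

$90

Best selections within weight 15 and stock limits:
- 1×#3 + 2×#4: weight 15, value 90
- 1×#1 + 2×#4: weight 15, value 88
- 2×#4: weight 12, value 80
- 2×#1 + 1×#3 + 1×#4: weight 15, value 66
Best: $90.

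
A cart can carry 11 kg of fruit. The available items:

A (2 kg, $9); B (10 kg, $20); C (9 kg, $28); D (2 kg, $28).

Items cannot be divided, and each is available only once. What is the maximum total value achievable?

$56

Check high-value combinations within 11 kg:
- C+D: weight 9+2=11, value 28+28=56
- A+D: weight 2+2=4, value 9+28=37
- A+C: weight 2+9=11, value 9+28=37
- D: weight 2, value 28
- C: weight 9, value 28
Best: $56.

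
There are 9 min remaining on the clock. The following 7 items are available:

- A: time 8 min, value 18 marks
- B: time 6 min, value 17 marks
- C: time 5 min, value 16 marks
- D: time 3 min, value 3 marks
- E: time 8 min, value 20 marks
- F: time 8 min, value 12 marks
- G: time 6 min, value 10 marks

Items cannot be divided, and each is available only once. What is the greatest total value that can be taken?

20 marks

Check high-value combinations within 9 min:
- E: time 8, value 20
- B+D: time 6+3=9, value 17+3=20
- C+D: time 5+3=8, value 16+3=19
Best: 20 marks.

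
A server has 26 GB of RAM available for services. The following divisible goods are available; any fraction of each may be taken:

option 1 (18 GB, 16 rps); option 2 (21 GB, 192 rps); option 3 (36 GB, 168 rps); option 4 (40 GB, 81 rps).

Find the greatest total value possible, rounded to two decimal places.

Take in order of value per unit:
- option 2 (192/21 per unit): all 21 → value 192, running total 192.00
- option 3 (168/36 per unit): 5 of 36 → value 5×168/36 = 23.3333, running total 215.33
Total 215.33.

215.33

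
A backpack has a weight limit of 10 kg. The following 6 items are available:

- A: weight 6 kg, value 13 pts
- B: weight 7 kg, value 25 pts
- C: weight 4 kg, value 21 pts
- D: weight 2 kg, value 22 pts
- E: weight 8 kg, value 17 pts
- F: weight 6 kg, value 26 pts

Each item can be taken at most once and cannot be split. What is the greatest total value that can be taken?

Check high-value combinations within 10 kg:
- D+F: weight 2+6=8, value 22+26=48
- B+D: weight 7+2=9, value 25+22=47
- C+F: weight 4+6=10, value 21+26=47
Best: 48 pts.

48 pts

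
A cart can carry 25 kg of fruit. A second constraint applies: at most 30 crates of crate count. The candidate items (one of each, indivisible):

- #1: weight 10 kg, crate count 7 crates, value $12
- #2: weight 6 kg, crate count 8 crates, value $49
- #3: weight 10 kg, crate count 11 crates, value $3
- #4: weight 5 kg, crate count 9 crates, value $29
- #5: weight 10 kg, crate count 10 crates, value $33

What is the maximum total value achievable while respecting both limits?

Feasible sets respecting both limits:
- #2+#4+#5: weight 21, crate count 27, value 111
- #1+#2+#4: weight 21, crate count 24, value 90
- #2+#5: weight 16, crate count 18, value 82
Best: $111.

$111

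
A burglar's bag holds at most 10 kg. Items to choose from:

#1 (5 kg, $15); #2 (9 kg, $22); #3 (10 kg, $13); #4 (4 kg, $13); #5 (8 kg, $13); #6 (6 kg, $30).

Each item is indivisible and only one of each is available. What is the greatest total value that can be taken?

Check high-value combinations within 10 kg:
- #4+#6: weight 4+6=10, value 13+30=43
- #6: weight 6, value 30
- #1+#4: weight 5+4=9, value 15+13=28
- #2: weight 9, value 22
Best: $43.

$43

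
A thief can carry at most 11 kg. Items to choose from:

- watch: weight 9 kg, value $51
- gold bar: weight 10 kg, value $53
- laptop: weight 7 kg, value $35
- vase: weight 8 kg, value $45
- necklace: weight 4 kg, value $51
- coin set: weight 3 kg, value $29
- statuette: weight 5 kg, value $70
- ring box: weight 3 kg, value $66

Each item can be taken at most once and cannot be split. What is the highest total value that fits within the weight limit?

Check high-value combinations within 11 kg:
- coin set+statuette+ring box: weight 3+5+3=11, value 29+70+66=165
- necklace+coin set+ring box: weight 4+3+3=10, value 51+29+66=146
- statuette+ring box: weight 5+3=8, value 70+66=136
Best: $165.

$165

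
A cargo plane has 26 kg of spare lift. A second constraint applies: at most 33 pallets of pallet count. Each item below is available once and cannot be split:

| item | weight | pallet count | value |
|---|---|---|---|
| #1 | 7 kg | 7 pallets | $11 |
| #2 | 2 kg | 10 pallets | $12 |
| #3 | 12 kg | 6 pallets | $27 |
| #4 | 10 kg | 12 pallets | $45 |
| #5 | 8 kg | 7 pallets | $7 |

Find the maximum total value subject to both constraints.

Feasible sets respecting both limits:
- #2+#3+#4: weight 24, pallet count 28, value 84
- #3+#4: weight 22, pallet count 18, value 72
- #1+#2+#4: weight 19, pallet count 29, value 68
Best: $84.

$84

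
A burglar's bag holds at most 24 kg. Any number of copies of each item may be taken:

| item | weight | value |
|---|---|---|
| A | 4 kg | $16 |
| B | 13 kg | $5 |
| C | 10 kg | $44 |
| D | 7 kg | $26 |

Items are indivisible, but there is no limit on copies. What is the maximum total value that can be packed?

Best value-per-unit is C at 44/10; filling with it alone gives 2×44 = 88.
Optimal mix: 1×A + 2×C → weight 24, value 104.

$104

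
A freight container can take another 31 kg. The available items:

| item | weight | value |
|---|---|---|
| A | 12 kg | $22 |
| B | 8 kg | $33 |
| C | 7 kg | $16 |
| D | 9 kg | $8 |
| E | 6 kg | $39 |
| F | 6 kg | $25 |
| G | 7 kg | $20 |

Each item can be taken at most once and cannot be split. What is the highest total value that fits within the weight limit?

Check high-value combinations within 31 kg:
- B+E+F+G: weight 8+6+6+7=27, value 33+39+25+20=117
- B+C+E+F: weight 8+7+6+6=27, value 33+16+39+25=113
- B+C+E+G: weight 8+7+6+7=28, value 33+16+39+20=108
- A+E+F+G: weight 12+6+6+7=31, value 22+39+25+20=106
- B+D+E+F: weight 8+9+6+6=29, value 33+8+39+25=105
Best: $117.

$117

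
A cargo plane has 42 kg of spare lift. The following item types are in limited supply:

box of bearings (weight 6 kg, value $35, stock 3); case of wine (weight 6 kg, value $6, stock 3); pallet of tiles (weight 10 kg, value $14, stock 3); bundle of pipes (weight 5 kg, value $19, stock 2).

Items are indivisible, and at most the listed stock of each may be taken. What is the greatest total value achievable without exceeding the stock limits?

Top feasible selections:
- 3×box of bearings + 1×pallet of tiles + 2×bundle of pipes: weight 38, value 157
- 3×box of bearings + 2×case of wine + 2×bundle of pipes: weight 40, value 155
- 3×box of bearings + 1×case of wine + 2×bundle of pipes: weight 34, value 149
Best: $157.

$157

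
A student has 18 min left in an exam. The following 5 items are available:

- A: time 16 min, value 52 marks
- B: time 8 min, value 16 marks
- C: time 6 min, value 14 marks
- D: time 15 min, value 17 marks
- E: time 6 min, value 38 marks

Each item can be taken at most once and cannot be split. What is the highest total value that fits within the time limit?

Check high-value combinations within 18 min:
- B+E: time 8+6=14, value 16+38=54
- C+E: time 6+6=12, value 14+38=52
- A: time 16, value 52
- E: time 6, value 38
- B+C: time 8+6=14, value 16+14=30
Best: 54 marks.

54 marks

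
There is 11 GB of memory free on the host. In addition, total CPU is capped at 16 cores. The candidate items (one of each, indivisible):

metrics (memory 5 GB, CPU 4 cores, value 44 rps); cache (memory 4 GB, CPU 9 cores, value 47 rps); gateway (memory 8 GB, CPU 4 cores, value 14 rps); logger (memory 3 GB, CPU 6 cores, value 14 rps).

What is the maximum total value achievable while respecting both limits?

91 rps

Feasible sets respecting both limits:
- metrics+cache: memory 9, CPU 13, value 91
- cache+logger: memory 7, CPU 15, value 61
- metrics+logger: memory 8, CPU 10, value 58
Best: 91 rps.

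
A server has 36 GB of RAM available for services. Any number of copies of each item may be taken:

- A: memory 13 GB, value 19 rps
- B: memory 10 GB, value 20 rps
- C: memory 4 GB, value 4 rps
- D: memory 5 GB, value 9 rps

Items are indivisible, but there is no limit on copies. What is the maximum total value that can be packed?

69 rps

Best value-per-unit is B at 20/10; filling with it alone gives 3×20 = 60.
Optimal mix: 3×B + 1×D → memory 35, value 69.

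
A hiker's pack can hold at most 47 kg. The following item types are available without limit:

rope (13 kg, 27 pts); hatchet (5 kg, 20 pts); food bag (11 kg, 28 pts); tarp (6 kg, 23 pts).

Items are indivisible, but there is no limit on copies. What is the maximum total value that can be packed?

186 pts

Best value-per-unit is hatchet at 20/5; filling with it alone gives 9×20 = 180.
Optimal mix: 7×hatchet + 2×tarp → weight 47, value 186.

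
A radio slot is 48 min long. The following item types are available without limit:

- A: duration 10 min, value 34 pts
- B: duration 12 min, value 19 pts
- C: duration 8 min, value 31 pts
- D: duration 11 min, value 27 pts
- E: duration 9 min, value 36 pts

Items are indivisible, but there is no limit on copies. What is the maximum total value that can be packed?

186 pts

Best value-per-unit is E at 36/9; filling with it alone gives 5×36 = 180.
Optimal mix: 6×C → duration 48, value 186.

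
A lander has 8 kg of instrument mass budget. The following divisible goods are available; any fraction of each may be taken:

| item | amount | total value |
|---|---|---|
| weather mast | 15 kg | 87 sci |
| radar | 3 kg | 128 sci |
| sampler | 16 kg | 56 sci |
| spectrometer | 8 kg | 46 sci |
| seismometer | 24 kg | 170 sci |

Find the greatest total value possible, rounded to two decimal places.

Take in order of value per unit:
- radar (128/3 per unit): all 3 → value 128, running total 128.00
- seismometer (170/24 per unit): 5 of 24 → value 5×170/24 = 35.4167, running total 163.42
Total 163.42.

163.42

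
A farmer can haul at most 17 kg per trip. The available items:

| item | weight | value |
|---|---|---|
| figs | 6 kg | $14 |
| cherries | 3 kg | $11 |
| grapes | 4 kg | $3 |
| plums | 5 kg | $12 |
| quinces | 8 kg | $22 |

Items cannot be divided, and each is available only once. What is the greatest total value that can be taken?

$47

Check high-value combinations within 17 kg:
- figs+cherries+quinces: weight 6+3+8=17, value 14+11+22=47
- cherries+plums+quinces: weight 3+5+8=16, value 11+12+22=45
- figs+cherries+plums: weight 6+3+5=14, value 14+11+12=37
- grapes+plums+quinces: weight 4+5+8=17, value 3+12+22=37
Best: $47.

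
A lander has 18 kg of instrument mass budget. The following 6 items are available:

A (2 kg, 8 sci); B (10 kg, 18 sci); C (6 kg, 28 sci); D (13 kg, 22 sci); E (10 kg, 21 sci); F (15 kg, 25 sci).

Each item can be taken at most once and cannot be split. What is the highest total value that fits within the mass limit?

Check high-value combinations within 18 kg:
- A+C+E: mass 2+6+10=18, value 8+28+21=57
- A+B+C: mass 2+10+6=18, value 8+18+28=54
- C+E: mass 6+10=16, value 28+21=49
- B+C: mass 10+6=16, value 18+28=46
- A+C: mass 2+6=8, value 8+28=36
Best: 57 sci.

57 sci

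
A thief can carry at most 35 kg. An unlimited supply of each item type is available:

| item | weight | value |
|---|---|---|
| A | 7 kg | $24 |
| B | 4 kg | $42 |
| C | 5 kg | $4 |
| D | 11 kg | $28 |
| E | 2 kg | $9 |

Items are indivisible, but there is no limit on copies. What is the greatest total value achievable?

$345

Best value-per-unit is B at 42/4; filling with it alone gives 8×42 = 336.
Optimal mix: 8×B + 1×E → weight 34, value 345.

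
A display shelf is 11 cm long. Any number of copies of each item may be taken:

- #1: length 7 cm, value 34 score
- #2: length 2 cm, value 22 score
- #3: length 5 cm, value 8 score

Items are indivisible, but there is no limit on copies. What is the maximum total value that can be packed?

110 score

Best value-per-unit is #2 at 22/2, and filling with it alone uses length 5×2=10. No mix of the others beats 5×22 = 110.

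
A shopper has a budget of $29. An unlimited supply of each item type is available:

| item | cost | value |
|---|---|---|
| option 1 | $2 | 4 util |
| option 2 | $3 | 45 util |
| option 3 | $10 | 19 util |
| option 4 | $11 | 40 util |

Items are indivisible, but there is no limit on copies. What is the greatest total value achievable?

Best value-per-unit is option 2 at 45/3; filling with it alone gives 9×45 = 405.
Optimal mix: 1×option 1 + 9×option 2 → cost 29, value 409.

409 util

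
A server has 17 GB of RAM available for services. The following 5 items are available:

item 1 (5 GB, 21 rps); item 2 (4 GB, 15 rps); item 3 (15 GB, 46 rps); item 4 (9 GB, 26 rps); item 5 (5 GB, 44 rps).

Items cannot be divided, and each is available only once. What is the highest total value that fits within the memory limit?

This is a 0/1 knapsack; check combinations near the capacity.
- item 1+item 2+item 5: memory 5+4+5=14, value 21+15+44=80
- item 4+item 5: memory 9+5=14, value 26+44=70
- item 1+item 5: memory 5+5=10, value 21+44=65
- item 2+item 5: memory 4+5=9, value 15+44=59
Best: 80 rps.

80 rps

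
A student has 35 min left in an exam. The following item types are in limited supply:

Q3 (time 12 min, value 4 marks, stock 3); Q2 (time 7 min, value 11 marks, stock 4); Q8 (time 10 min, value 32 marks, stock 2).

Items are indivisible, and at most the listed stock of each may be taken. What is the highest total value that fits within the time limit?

Top feasible selections:
- 2×Q2 + 2×Q8: time 34, value 86
- 1×Q2 + 2×Q8: time 27, value 75
- 1×Q3 + 2×Q8: time 32, value 68
Best: 86 marks.

86 marks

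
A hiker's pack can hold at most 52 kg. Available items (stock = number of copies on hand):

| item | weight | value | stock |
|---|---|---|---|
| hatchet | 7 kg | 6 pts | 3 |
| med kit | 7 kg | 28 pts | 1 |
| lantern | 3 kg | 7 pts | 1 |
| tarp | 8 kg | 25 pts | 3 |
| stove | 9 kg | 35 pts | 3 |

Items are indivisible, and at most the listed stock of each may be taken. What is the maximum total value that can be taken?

183 pts

Best selections within weight 52 and stock limits:
- 1×med kit + 2×tarp + 3×stove: weight 50, value 183
- 3×tarp + 3×stove: weight 51, value 180
Best: 183 pts.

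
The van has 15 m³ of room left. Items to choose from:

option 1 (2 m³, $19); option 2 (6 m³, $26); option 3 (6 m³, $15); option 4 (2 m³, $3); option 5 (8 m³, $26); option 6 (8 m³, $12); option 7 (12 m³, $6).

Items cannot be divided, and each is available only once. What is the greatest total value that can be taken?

$60

Check high-value combinations within 15 m³:
- option 1+option 2+option 3: volume 2+6+6=14, value 19+26+15=60
- option 2+option 5: volume 6+8=14, value 26+26=52
- option 1+option 2+option 4: volume 2+6+2=10, value 19+26+3=48
- option 1+option 4+option 5: volume 2+2+8=12, value 19+3+26=48
- option 1+option 2: volume 2+6=8, value 19+26=45
Best: $60.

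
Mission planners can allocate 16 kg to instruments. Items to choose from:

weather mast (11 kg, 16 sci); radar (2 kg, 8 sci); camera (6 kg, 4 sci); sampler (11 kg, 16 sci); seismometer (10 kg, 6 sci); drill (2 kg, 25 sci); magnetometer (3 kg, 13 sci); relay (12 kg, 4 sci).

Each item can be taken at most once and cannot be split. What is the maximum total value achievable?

Check high-value combinations within 16 kg:
- weather mast+drill+magnetometer: mass 11+2+3=16, value 16+25+13=54
- sampler+drill+magnetometer: mass 11+2+3=16, value 16+25+13=54
- radar+camera+drill+magnetometer: mass 2+6+2+3=13, value 8+4+25+13=50
- weather mast+radar+drill: mass 11+2+2=15, value 16+8+25=49
Best: 54 sci.

54 sci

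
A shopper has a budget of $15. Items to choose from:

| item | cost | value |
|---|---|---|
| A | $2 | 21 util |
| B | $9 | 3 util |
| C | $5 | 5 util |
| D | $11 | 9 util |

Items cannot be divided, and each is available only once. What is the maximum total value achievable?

Check high-value combinations within $15:
- A+D: cost 2+11=13, value 21+9=30
- A+C: cost 2+5=7, value 21+5=26
- A+B: cost 2+9=11, value 21+3=24
- A: cost 2, value 21
Best: 30 util.

30 util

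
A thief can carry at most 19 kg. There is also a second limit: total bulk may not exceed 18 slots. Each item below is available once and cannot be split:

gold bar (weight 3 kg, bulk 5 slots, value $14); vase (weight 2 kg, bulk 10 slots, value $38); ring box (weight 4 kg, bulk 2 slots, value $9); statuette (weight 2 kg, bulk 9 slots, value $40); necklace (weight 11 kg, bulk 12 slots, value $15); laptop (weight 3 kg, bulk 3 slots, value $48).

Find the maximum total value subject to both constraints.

$102

Feasible sets respecting both limits:
- gold bar+statuette+laptop: weight 8, bulk 17, value 102
- gold bar+vase+laptop: weight 8, bulk 18, value 100
- ring box+statuette+laptop: weight 9, bulk 14, value 97
- vase+ring box+laptop: weight 9, bulk 15, value 95
Best: $102.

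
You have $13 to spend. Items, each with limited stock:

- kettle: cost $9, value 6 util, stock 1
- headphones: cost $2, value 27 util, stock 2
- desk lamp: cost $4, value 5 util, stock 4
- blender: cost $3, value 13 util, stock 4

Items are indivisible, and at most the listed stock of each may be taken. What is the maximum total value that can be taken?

93 util

Best selections within cost 13 and stock limits:
- 2×headphones + 3×blender: cost 13, value 93
- 2×headphones + 2×blender: cost 10, value 80
- 2×headphones + 1×desk lamp + 1×blender: cost 11, value 72
- 2×headphones + 1×blender: cost 7, value 67
Best: 93 util.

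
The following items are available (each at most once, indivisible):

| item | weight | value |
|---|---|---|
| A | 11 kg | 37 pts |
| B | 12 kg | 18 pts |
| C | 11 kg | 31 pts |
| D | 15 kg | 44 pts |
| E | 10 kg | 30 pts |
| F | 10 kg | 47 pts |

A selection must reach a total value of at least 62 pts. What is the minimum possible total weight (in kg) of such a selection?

20

Subsets with value ≥ 62, sorted by total weight:
- E+F: weight 20, value 77
- A+F: weight 21, value 84
- C+F: weight 21, value 78
Minimum weight: 20 kg.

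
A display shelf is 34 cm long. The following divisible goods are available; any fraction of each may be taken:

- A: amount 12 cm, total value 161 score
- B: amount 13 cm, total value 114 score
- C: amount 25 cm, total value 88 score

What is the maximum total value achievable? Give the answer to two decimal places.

306.68

Take in order of value per unit:
- A (161/12 per unit): all 12 → value 161, running total 161.00
- B (114/13 per unit): all 13 → value 114, running total 275.00
- C (88/25 per unit): 9 of 25 → value 9×88/25 = 31.6800, running total 306.68
Total 306.68.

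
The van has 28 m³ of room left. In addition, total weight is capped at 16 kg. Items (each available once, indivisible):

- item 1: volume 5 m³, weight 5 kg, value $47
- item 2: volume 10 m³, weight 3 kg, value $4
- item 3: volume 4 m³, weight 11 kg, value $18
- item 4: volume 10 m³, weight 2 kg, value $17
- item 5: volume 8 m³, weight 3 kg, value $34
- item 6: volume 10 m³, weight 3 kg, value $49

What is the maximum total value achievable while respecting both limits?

Feasible sets respecting both limits:
- item 1+item 5+item 6: volume 23, weight 11, value 130
- item 1+item 4+item 6: volume 25, weight 10, value 113
- item 1+item 2+item 6: volume 25, weight 11, value 100
- item 4+item 5+item 6: volume 28, weight 8, value 100
Best: $130.

$130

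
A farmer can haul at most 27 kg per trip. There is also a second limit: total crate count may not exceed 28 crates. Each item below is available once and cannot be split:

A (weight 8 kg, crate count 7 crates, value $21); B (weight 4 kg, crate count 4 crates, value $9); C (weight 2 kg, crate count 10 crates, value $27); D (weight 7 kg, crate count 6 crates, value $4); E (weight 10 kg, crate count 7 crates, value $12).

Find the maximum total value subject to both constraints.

$69

Feasible sets respecting both limits:
- A+B+C+E: weight 24, crate count 28, value 69
- A+B+C+D: weight 21, crate count 27, value 61
- A+C+E: weight 20, crate count 24, value 60
Best: $69.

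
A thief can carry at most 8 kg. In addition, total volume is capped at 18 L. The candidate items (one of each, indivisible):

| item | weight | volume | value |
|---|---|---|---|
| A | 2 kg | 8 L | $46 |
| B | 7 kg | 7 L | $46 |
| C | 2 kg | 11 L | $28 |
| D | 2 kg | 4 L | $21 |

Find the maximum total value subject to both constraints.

Feasible sets respecting both limits:
- A+D: weight 4, volume 12, value 67
- C+D: weight 4, volume 15, value 49
- A: weight 2, volume 8, value 46
- B: weight 7, volume 7, value 46
Best: $67.

$67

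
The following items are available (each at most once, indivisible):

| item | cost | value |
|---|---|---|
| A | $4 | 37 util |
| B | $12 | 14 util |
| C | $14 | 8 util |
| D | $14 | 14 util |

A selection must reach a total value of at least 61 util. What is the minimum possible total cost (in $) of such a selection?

30

Subsets with value ≥ 61, sorted by total cost:
- A+B+D: cost 30, value 65
- A+B+C+D: cost 44, value 73
Minimum cost: 30 $.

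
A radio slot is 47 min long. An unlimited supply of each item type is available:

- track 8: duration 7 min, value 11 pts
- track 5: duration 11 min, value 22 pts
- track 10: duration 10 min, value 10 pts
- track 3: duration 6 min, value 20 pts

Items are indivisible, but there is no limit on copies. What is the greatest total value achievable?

Best value-per-unit is track 3 at 20/6; filling with it alone gives 7×20 = 140.
Optimal mix: 1×track 5 + 6×track 3 → duration 47, value 142.

142 pts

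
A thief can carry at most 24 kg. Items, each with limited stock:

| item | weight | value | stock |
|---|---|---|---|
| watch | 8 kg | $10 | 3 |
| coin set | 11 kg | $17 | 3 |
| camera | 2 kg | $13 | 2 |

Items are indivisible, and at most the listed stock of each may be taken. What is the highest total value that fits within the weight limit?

$53

Best selections within weight 24 and stock limits:
- 1×watch + 1×coin set + 2×camera: weight 23, value 53
- 2×coin set + 1×camera: weight 24, value 47
Best: $53.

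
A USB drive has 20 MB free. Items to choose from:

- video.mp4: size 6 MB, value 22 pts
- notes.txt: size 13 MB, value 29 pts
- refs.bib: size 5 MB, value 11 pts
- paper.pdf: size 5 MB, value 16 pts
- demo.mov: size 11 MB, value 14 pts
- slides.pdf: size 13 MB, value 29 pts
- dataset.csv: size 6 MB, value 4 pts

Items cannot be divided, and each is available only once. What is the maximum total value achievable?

Check high-value combinations within 20 MB:
- video.mp4+notes.txt: size 6+13=19, value 22+29=51
- video.mp4+slides.pdf: size 6+13=19, value 22+29=51
- video.mp4+refs.bib+paper.pdf: size 6+5+5=16, value 22+11+16=49
- notes.txt+paper.pdf: size 13+5=18, value 29+16=45
- paper.pdf+slides.pdf: size 5+13=18, value 16+29=45
Best: 51 pts.

51 pts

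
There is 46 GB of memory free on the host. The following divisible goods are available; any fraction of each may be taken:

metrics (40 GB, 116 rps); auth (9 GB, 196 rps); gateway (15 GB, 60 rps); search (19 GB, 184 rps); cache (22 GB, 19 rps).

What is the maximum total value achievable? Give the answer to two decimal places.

448.70

Take in order of value per unit:
- auth (196/9 per unit): all 9 → value 196, running total 196.00
- search (184/19 per unit): all 19 → value 184, running total 380.00
- gateway (60/15 per unit): all 15 → value 60, running total 440.00
- metrics (116/40 per unit): 3 of 40 → value 3×116/40 = 8.7000, running total 448.70
Total 448.70.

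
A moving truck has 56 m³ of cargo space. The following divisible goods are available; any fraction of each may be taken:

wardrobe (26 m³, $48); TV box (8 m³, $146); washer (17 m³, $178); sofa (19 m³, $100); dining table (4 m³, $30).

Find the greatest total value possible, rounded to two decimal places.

Take in order of value per unit:
- TV box (146/8 per unit): all 8 → value 146, running total 146.00
- washer (178/17 per unit): all 17 → value 178, running total 324.00
- dining table (30/4 per unit): all 4 → value 30, running total 354.00
- sofa (100/19 per unit): all 19 → value 100, running total 454.00
- wardrobe (48/26 per unit): 8 of 26 → value 8×48/26 = 14.7692, running total 468.77
Total 468.77.

468.77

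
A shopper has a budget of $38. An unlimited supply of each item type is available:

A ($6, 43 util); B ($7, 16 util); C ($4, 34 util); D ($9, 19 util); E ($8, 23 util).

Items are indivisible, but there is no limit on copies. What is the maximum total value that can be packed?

Best value-per-unit is C at 34/4; filling with it alone gives 9×34 = 306.
Optimal mix: 1×A + 8×C → cost 38, value 315.

315 util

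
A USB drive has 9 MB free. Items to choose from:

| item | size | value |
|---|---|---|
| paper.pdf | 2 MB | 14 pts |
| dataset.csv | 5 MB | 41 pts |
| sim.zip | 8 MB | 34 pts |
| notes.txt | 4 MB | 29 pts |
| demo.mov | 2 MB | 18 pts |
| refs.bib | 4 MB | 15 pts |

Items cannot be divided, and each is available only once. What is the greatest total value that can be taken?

73 pts

Check high-value combinations within 9 MB:
- paper.pdf+dataset.csv+demo.mov: size 2+5+2=9, value 14+41+18=73
- dataset.csv+notes.txt: size 5+4=9, value 41+29=70
- paper.pdf+notes.txt+demo.mov: size 2+4+2=8, value 14+29+18=61
Best: 73 pts.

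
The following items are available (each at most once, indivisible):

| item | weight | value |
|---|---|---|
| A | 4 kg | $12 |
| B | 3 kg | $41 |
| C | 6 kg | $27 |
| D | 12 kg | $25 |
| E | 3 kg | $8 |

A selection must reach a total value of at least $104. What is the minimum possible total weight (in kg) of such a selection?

Subsets with value ≥ 104, sorted by total weight:
- A+B+C+D: weight 25, value 105
- A+B+C+D+E: weight 28, value 113
Minimum weight: 25 kg.

25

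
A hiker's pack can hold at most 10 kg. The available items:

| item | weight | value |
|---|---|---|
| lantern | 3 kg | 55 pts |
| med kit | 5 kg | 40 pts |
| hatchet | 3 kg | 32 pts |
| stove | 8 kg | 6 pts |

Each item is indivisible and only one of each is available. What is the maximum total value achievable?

95 pts

Check high-value combinations within 10 kg:
- lantern+med kit: weight 3+5=8, value 55+40=95
- lantern+hatchet: weight 3+3=6, value 55+32=87
- med kit+hatchet: weight 5+3=8, value 40+32=72
- lantern: weight 3, value 55
Best: 95 pts.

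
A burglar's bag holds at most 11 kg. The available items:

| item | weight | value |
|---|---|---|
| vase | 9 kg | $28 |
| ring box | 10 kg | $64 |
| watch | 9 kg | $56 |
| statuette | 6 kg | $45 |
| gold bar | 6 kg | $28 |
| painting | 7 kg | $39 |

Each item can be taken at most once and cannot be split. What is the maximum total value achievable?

Check high-value combinations within 11 kg:
- ring box: weight 10, value 64
- watch: weight 9, value 56
- statuette: weight 6, value 45
- painting: weight 7, value 39
- gold bar: weight 6, value 28
Best: $64.

$64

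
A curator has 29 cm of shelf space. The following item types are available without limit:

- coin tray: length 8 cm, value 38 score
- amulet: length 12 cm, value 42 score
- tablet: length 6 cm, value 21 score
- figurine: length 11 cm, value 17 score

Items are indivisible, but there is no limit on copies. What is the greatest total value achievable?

Best value-per-unit is coin tray at 38/8; filling with it alone gives 3×38 = 114.
Optimal mix: 2×coin tray + 1×amulet → length 28, value 118.

118 score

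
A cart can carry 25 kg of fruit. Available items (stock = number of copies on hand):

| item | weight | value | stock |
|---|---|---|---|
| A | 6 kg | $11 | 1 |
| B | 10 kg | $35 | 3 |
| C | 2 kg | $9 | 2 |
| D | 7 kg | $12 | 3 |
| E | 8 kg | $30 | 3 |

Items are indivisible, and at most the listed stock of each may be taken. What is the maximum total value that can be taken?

$90

Best selections within weight 25 and stock limits:
- 3×E: weight 24, value 90
- 2×B + 2×C: weight 24, value 88
Best: $90.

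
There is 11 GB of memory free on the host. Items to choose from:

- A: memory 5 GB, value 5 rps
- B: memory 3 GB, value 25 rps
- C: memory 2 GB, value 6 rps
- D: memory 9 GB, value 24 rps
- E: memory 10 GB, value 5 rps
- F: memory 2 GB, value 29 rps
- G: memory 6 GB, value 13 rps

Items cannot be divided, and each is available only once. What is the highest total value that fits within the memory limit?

67 rps

Check high-value combinations within 11 GB:
- B+F+G: memory 3+2+6=11, value 25+29+13=67
- B+C+F: memory 3+2+2=7, value 25+6+29=60
- A+B+F: memory 5+3+2=10, value 5+25+29=59
Best: 67 rps.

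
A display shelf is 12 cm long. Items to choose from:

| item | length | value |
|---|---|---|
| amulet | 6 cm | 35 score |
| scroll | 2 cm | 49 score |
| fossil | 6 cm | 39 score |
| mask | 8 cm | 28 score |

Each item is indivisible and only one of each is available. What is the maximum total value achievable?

88 score

Check high-value combinations within 12 cm:
- scroll+fossil: length 2+6=8, value 49+39=88
- amulet+scroll: length 6+2=8, value 35+49=84
- scroll+mask: length 2+8=10, value 49+28=77
Best: 88 score.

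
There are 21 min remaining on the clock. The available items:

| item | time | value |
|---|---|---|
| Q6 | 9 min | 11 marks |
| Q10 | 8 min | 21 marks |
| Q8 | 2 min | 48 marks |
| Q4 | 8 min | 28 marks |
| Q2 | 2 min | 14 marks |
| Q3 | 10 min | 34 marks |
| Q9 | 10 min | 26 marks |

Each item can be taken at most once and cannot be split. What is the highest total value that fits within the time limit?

111 marks

This is a 0/1 knapsack; check combinations near the capacity.
- Q10+Q8+Q4+Q2: time 8+2+8+2=20, value 21+48+28+14=111
- Q8+Q4+Q3: time 2+8+10=20, value 48+28+34=110
- Q10+Q8+Q3: time 8+2+10=20, value 21+48+34=103
Best: 111 marks.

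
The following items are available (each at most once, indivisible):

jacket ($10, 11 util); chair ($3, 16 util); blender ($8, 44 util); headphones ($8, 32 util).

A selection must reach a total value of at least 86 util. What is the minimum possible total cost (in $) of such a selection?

Subsets with value ≥ 86, sorted by total cost:
- chair+blender+headphones: cost 19, value 92
- jacket+blender+headphones: cost 26, value 87
Minimum cost: 19 $.

19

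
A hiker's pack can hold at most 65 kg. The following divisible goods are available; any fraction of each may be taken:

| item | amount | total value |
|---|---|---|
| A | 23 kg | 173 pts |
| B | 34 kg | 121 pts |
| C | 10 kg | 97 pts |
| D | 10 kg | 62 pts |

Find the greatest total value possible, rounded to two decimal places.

410.29

Take in order of value per unit:
- C (97/10 per unit): all 10 → value 97, running total 97.00
- A (173/23 per unit): all 23 → value 173, running total 270.00
- D (62/10 per unit): all 10 → value 62, running total 332.00
- B (121/34 per unit): 22 of 34 → value 22×121/34 = 78.2941, running total 410.29
Total 410.29.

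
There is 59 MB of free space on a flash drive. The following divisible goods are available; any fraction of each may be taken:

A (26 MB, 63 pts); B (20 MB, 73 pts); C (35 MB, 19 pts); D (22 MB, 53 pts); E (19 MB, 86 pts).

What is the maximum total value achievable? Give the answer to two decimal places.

207.46

Take in order of value per unit:
- E (86/19 per unit): all 19 → value 86, running total 86.00
- B (73/20 per unit): all 20 → value 73, running total 159.00
- A (63/26 per unit): 20 of 26 → value 20×63/26 = 48.4615, running total 207.46
Total 207.46.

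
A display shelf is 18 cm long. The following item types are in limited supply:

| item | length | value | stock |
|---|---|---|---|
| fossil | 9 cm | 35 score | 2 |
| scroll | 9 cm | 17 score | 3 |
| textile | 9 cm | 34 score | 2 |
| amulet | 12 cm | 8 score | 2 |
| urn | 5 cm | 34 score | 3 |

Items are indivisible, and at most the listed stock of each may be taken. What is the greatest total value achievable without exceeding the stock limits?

Best selections within length 18 and stock limits:
- 3×urn: length 15, value 102
- 2×fossil: length 18, value 70
- 1×fossil + 1×urn: length 14, value 69
Best: 102 score.

102 score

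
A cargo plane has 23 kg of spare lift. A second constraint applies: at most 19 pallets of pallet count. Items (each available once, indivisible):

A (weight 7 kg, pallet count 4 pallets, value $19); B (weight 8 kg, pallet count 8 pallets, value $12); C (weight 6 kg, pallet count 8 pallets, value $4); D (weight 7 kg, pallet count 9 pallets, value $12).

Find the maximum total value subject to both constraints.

$31

Feasible sets respecting both limits:
- A+B: weight 15, pallet count 12, value 31
- A+D: weight 14, pallet count 13, value 31
- B+D: weight 15, pallet count 17, value 24
- A+C: weight 13, pallet count 12, value 23
Best: $31.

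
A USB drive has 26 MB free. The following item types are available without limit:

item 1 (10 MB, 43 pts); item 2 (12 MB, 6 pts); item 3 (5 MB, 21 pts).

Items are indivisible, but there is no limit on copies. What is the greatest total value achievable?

Best value-per-unit is item 1 at 43/10; filling with it alone gives 2×43 = 86.
Optimal mix: 2×item 1 + 1×item 3 → size 25, value 107.

107 pts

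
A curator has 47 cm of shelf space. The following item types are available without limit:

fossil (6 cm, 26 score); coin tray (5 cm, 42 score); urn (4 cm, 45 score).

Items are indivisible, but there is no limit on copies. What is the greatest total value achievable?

495 score

Best value-per-unit is urn at 45/4, and filling with it alone uses length 11×4=44. No mix of the others beats 11×45 = 495.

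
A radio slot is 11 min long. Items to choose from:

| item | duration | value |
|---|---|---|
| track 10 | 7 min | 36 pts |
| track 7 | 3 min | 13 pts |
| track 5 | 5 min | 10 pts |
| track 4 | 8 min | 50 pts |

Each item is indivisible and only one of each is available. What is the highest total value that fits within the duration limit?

Check high-value combinations within 11 min:
- track 7+track 4: duration 3+8=11, value 13+50=63
- track 4: duration 8, value 50
- track 10+track 7: duration 7+3=10, value 36+13=49
- track 10: duration 7, value 36
Best: 63 pts.

63 pts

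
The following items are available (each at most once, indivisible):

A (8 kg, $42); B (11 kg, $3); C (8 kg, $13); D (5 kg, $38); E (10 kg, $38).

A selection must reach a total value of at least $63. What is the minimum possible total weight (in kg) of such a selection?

13

Subsets with value ≥ 63, sorted by total weight:
- A+D: weight 13, value 80
- D+E: weight 15, value 76
- A+E: weight 18, value 80
- A+C+D: weight 21, value 93
Minimum weight: 13 kg.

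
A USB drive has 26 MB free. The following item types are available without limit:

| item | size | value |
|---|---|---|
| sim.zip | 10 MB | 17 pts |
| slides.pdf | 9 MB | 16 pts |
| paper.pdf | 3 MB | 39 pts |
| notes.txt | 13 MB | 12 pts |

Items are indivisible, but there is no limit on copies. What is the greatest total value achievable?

Best value-per-unit is paper.pdf at 39/3, and filling with it alone uses size 8×3=24. No mix of the others beats 8×39 = 312.

312 pts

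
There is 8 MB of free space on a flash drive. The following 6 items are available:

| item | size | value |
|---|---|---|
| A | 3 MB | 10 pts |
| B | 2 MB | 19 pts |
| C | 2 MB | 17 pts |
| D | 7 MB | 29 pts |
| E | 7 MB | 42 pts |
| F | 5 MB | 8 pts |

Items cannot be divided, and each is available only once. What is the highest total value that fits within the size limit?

This is a 0/1 knapsack; check combinations near the capacity.
- A+B+C: size 3+2+2=7, value 10+19+17=46
- E: size 7, value 42
- B+C: size 2+2=4, value 19+17=36
- A+B: size 3+2=5, value 10+19=29
- D: size 7, value 29
Best: 46 pts.

46 pts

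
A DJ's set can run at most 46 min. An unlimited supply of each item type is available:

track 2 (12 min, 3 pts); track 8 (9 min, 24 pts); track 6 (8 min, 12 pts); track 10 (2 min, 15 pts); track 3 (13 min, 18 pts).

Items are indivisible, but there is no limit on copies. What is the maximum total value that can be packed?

Best value-per-unit is track 10 at 15/2, and filling with it alone uses duration 23×2=46. No mix of the others beats 23×15 = 345.

345 pts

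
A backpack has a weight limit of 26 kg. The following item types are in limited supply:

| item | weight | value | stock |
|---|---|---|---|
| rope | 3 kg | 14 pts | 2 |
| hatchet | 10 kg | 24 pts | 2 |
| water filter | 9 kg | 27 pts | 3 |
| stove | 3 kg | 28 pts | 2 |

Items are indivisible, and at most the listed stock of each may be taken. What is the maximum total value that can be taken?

111 pts

Top feasible selections:
- 2×rope + 1×water filter + 2×stove: weight 21, value 111
- 2×water filter + 2×stove: weight 24, value 110
- 2×rope + 1×hatchet + 2×stove: weight 22, value 108
- 1×hatchet + 1×water filter + 2×stove: weight 25, value 107
Best: 111 pts.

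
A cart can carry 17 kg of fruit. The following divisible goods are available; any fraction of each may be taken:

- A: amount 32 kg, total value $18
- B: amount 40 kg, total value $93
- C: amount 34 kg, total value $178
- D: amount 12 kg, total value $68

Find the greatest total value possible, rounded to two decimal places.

Take in order of value per unit:
- D (68/12 per unit): all 12 → value 68, running total 68.00
- C (178/34 per unit): 5 of 34 → value 5×178/34 = 26.1765, running total 94.18
Total 94.18.

94.18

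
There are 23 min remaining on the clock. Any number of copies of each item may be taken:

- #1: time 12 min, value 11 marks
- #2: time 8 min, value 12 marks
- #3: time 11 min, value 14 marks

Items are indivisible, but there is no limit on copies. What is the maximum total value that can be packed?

Best value-per-unit is #2 at 12/8; filling with it alone gives 2×12 = 24.
Optimal mix: 2×#3 → time 22, value 28.

28 marks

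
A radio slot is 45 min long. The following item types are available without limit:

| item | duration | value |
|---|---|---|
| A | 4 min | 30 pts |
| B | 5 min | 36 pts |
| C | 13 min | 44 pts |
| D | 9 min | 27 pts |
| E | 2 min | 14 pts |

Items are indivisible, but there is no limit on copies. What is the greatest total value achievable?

336 pts

Best value-per-unit is A at 30/4; filling with it alone gives 11×30 = 330.
Optimal mix: 10×A + 1×B → duration 45, value 336.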